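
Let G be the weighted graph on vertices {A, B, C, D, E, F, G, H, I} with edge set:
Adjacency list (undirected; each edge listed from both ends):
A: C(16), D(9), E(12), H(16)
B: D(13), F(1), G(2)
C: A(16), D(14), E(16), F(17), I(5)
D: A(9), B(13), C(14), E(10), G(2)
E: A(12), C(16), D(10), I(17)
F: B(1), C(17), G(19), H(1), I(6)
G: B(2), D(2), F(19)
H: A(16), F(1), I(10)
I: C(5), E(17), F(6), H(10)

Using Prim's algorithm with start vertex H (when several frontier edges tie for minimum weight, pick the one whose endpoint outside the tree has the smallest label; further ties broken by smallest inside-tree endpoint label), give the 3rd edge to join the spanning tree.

Grow the tree from H using Prim:
Step 1: cheapest edge leaving the tree is F H (1); add F.
Step 2: cheapest edge leaving the tree is B F (1); add B.
Step 3: cheapest edge leaving the tree is B G (2); add G.
Step 4: cheapest edge leaving the tree is D G (2); add D.
Step 5: cheapest edge leaving the tree is F I (6); add I.
Step 6: cheapest edge leaving the tree is C I (5); add C.
Step 7: cheapest edge leaving the tree is A D (9); add A.
Step 8: cheapest edge leaving the tree is D E (10); add E.
The 3rd edge added is B G.

B-G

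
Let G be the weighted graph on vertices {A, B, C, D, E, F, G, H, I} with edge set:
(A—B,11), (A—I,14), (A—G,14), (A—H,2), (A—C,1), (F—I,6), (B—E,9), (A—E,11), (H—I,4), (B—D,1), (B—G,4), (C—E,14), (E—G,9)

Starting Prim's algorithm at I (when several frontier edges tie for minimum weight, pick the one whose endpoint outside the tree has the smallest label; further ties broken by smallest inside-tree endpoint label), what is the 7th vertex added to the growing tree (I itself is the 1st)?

D

Prim's algorithm from I:
Step 1: cheapest edge leaving the tree is H—I (4); add H.
Step 2: cheapest edge leaving the tree is A—H (2); add A.
Step 3: cheapest edge leaving the tree is A—C (1); add C.
Step 4: cheapest edge leaving the tree is F—I (6); add F.
Step 5: cheapest edge leaving the tree is A—B (11); add B.
Step 6: cheapest edge leaving the tree is B—D (1); add D.
Step 7: cheapest edge leaving the tree is B—G (4); add G.
Step 8: cheapest edge leaving the tree is B—E (9); add E.
Vertex order: I, H, A, C, F, B, D, G, E. The 7th vertex is D.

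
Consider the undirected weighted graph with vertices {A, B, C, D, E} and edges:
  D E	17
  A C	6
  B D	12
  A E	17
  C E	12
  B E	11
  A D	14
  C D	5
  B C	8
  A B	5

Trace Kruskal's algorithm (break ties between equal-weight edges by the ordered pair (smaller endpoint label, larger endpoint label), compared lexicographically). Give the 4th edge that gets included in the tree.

B-E

Kruskal's algorithm — process edges by increasing weight (ties by edge label):
A B (5): add. Components now {A,B} {C} {D} {E}
C D (5): add. Components now {A,B} {C,D} {E}
A C (6): add. Components now {A,B,C,D} {E}
B C (8): skip — B and C already connected.
B E (11): add. Components now {A,B,C,D,E}
The 4th edge added is B E.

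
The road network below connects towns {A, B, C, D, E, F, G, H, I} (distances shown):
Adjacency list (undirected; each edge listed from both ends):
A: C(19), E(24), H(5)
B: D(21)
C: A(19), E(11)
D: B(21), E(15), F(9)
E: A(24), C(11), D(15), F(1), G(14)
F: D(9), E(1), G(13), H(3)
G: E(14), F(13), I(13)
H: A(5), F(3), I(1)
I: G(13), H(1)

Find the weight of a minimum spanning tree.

Sort edges by weight, then run Kruskal:
E-F (1): add — endpoints in different components.
H-I (1): add — endpoints in different components.
F-H (3): add — endpoints in different components.
A-H (5): add — endpoints in different components.
D-F (9): add — endpoints in different components.
C-E (11): add — endpoints in different components.
F-G (13): add — endpoints in different components.
G-I (13): skip — G and I already connected.
E-G (14): skip — E and G already connected.
D-E (15): skip — D and E already connected.
A-C (19): skip — A and C already connected.
B-D (21): add — endpoints in different components.
MST edges: E-F, H-I, F-H, A-H, D-F, C-E, F-G, B-D; total weight 1+1+3+5+9+11+13+21 = 64.

64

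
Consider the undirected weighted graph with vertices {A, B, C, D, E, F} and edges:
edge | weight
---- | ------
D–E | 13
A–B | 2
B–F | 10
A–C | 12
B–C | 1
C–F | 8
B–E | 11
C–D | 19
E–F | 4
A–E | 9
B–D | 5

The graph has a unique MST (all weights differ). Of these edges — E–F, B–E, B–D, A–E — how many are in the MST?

2

Sort edges by weight, then run Kruskal:
B–C (1): add. Components now {A} {B,C} {D} {E} {F}
A–B (2): add. Components now {A,B,C} {D} {E} {F}
E–F (4): add. Components now {A,B,C} {D} {E,F}
B–D (5): add. Components now {A,B,C,D} {E,F}
C–F (8): add. Components now {A,B,C,D,E,F}
MST edge set: {B–C, A–B, E–F, B–D, C–F}.
Of the listed edges, {E–F, B–D} are in the MST → 2.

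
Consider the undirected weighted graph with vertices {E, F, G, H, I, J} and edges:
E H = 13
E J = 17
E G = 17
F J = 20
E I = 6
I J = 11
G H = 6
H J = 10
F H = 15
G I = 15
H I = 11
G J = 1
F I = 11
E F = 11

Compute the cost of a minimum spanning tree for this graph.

35

Prim, starting at G.
Step 1: frontier [G J 1, G H 6, G I 15, E G 17] → take G J (1); add J.
Step 2: frontier [G H 6, G I 15, E G 17, H J 10, I J 11, E J 17, F J 20] → take G H (6); add H.
Step 3: frontier [G I 15, E G 17, H I 11, E H 13, F H 15, I J 11, E J 17, F J 20] → take H I (11); add I.
Step 4: frontier [E G 17, E H 13, F H 15, E I 6, F I 11, E J 17, F J 20] → take E I (6); add E.
Step 5: frontier [E F 11, F H 15, F I 11, F J 20] → take E F (11); add F.
MST edges: G J, G H, H I, E I, E F; total weight 1+6+11+6+11 = 35.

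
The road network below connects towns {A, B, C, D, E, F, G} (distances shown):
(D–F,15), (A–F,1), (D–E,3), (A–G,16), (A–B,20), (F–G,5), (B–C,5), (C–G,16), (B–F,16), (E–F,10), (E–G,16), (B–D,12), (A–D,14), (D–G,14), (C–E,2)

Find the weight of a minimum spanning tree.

26

Prim, starting at B.
Step 1: cheapest edge leaving the tree is B–C (5); add C.
Step 2: cheapest edge leaving the tree is C–E (2); add E.
Step 3: cheapest edge leaving the tree is D–E (3); add D.
Step 4: cheapest edge leaving the tree is E–F (10); add F.
Step 5: cheapest edge leaving the tree is A–F (1); add A.
Step 6: cheapest edge leaving the tree is F–G (5); add G.
MST edges: B–C, C–E, D–E, E–F, A–F, F–G; total weight 5+2+3+10+1+5 = 26.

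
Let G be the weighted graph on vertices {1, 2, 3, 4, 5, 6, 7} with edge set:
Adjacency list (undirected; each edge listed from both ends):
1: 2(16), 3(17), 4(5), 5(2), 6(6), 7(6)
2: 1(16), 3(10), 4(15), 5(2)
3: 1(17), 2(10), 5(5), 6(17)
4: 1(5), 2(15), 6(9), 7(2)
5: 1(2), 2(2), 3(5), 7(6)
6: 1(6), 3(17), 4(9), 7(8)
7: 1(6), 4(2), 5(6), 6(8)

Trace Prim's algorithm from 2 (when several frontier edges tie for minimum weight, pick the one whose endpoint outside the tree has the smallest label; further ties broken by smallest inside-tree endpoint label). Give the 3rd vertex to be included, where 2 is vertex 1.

1

Prim's algorithm from 2:
Step 1: cheapest edge leaving the tree is 2 5 (2); add 5.
Step 2: cheapest edge leaving the tree is 1 5 (2); add 1.
Step 3: cheapest edge leaving the tree is 3 5 (5); add 3.
Step 4: cheapest edge leaving the tree is 1 4 (5); add 4.
Step 5: cheapest edge leaving the tree is 4 7 (2); add 7.
Step 6: cheapest edge leaving the tree is 1 6 (6); add 6.
Vertex order: 2, 5, 1, 3, 4, 7, 6. The 3rd vertex is 1.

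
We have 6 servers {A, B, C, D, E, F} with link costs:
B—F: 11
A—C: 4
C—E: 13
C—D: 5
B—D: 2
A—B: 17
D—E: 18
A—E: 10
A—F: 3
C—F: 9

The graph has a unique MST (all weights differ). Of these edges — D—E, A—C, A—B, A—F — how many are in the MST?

Sort edges by weight, then run Kruskal:
B—D (2): add. Components now {A} {B,D} {C} {E} {F}
A—F (3): add. Components now {A,F} {B,D} {C} {E}
A—C (4): add. Components now {A,C,F} {B,D} {E}
C—D (5): add. Components now {A,B,C,D,F} {E}
C—F (9): skip — C and F already connected.
A—E (10): add. Components now {A,B,C,D,E,F}
MST edge set: {B—D, A—F, A—C, C—D, A—E}.
Of the listed edges, {A—C, A—F} are in the MST → 2.

2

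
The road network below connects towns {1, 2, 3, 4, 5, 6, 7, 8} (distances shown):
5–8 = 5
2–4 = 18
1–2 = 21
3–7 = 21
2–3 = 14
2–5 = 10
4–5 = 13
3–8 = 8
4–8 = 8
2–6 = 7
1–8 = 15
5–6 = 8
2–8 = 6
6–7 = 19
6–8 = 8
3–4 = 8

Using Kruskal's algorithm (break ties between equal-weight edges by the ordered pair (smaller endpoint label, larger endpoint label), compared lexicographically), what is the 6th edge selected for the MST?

1-8

Kruskal: consider edges lightest-first.
5–8 (5): add — endpoints in different components.
2–8 (6): add — endpoints in different components.
2–6 (7): add — endpoints in different components.
3–4 (8): add — endpoints in different components.
3–8 (8): add — endpoints in different components.
4–8 (8): skip — 4 and 8 already connected.
5–6 (8): skip — 5 and 6 already connected.
6–8 (8): skip — 6 and 8 already connected.
2–5 (10): skip — 2 and 5 already connected.
4–5 (13): skip — 4 and 5 already connected.
2–3 (14): skip — 2 and 3 already connected.
1–8 (15): add — endpoints in different components.
2–4 (18): skip — 2 and 4 already connected.
6–7 (19): add — endpoints in different components.
The 6th edge added is 1–8.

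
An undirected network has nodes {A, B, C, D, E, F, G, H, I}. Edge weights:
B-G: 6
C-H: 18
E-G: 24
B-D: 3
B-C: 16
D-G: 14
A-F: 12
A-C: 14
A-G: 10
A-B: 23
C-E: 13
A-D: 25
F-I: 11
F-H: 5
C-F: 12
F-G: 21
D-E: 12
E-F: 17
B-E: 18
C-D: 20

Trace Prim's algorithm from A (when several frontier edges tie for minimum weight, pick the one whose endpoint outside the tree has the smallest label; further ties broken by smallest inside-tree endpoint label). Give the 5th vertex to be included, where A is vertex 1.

E

Grow the tree from A using Prim:
Step 1: cheapest edge leaving the tree is A-G (10); add G.
Step 2: cheapest edge leaving the tree is B-G (6); add B.
Step 3: cheapest edge leaving the tree is B-D (3); add D.
Step 4: cheapest edge leaving the tree is D-E (12); add E.
Step 5: cheapest edge leaving the tree is A-F (12); add F.
Step 6: cheapest edge leaving the tree is F-H (5); add H.
Step 7: cheapest edge leaving the tree is F-I (11); add I.
Step 8: cheapest edge leaving the tree is C-F (12); add C.
Vertex order: A, G, B, D, E, F, H, I, C. The 5th vertex is E.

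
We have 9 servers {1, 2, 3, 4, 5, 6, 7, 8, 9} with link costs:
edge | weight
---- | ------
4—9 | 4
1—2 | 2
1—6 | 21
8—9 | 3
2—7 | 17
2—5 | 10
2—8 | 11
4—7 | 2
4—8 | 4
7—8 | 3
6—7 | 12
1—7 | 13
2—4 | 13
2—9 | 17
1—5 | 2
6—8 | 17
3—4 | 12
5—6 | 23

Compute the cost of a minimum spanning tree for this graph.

Kruskal: consider edges lightest-first.
1—2 (2): add — endpoints in different components.
1—5 (2): add — endpoints in different components.
4—7 (2): add — endpoints in different components.
7—8 (3): add — endpoints in different components.
8—9 (3): add — endpoints in different components.
4—8 (4): skip — 4 and 8 already connected.
4—9 (4): skip — 4 and 9 already connected.
2—5 (10): skip — 2 and 5 already connected.
2—8 (11): add — endpoints in different components.
3—4 (12): add — endpoints in different components.
6—7 (12): add — endpoints in different components.
MST edges: 1—2, 1—5, 4—7, 7—8, 8—9, 2—8, 3—4, 6—7; total weight 2+2+2+3+3+11+12+12 = 47.

47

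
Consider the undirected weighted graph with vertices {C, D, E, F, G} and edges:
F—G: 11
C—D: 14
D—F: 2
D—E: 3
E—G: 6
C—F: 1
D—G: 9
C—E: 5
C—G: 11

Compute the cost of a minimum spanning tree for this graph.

Grow the tree from F using Prim:
Step 1: cheapest edge leaving the tree is C—F (1); add C.
Step 2: cheapest edge leaving the tree is D—F (2); add D.
Step 3: cheapest edge leaving the tree is D—E (3); add E.
Step 4: cheapest edge leaving the tree is E—G (6); add G.
MST edges: C—F, D—F, D—E, E—G; total weight 1+2+3+6 = 12.

12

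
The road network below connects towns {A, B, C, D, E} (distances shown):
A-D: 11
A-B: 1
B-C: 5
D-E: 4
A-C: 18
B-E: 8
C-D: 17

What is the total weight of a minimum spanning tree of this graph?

Prim, starting at A.
Step 1: cheapest edge leaving the tree is A-B (1); add B.
Step 2: cheapest edge leaving the tree is B-C (5); add C.
Step 3: cheapest edge leaving the tree is B-E (8); add E.
Step 4: cheapest edge leaving the tree is D-E (4); add D.
MST edges: A-B, B-C, B-E, D-E; total weight 1+5+8+4 = 18.

18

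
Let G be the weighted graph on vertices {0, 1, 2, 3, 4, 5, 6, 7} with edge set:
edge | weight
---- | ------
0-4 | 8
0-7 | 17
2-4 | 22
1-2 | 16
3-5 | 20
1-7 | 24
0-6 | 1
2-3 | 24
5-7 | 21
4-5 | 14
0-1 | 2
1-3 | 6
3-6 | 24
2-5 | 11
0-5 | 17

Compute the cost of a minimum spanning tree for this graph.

Prim's algorithm from 1:
Step 1: cheapest edge leaving the tree is 0-1 (2); add 0.
Step 2: cheapest edge leaving the tree is 0-6 (1); add 6.
Step 3: cheapest edge leaving the tree is 1-3 (6); add 3.
Step 4: cheapest edge leaving the tree is 0-4 (8); add 4.
Step 5: cheapest edge leaving the tree is 4-5 (14); add 5.
Step 6: cheapest edge leaving the tree is 2-5 (11); add 2.
Step 7: cheapest edge leaving the tree is 0-7 (17); add 7.
MST edges: 0-1, 0-6, 1-3, 0-4, 4-5, 2-5, 0-7; total weight 2+1+6+8+14+11+17 = 59.

59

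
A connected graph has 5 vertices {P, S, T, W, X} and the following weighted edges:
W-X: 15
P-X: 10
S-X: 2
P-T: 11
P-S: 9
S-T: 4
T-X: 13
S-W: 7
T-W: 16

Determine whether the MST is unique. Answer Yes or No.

Kruskal's algorithm — process edges by increasing weight (ties by edge label):
S-X (2): add — endpoints in different components.
S-T (4): add — endpoints in different components.
S-W (7): add — endpoints in different components.
P-S (9): add — endpoints in different components.
Every non-tree edge has weight strictly greater than the heaviest edge on the tree path between its endpoints, so the MST is unique.

Yes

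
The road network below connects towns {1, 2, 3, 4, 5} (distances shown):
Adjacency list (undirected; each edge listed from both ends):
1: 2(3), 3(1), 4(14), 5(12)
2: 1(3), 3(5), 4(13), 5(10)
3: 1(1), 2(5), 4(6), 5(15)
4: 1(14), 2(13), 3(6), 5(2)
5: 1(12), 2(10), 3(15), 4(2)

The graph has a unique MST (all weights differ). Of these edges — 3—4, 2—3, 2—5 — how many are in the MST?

Kruskal's algorithm — process edges by increasing weight (ties by edge label):
1—3 (1): add — endpoints in different components.
4—5 (2): add — endpoints in different components.
1—2 (3): add — endpoints in different components.
2—3 (5): skip — 2 and 3 already connected.
3—4 (6): add — endpoints in different components.
MST edge set: {1—3, 4—5, 1—2, 3—4}.
Of the listed edges, {3—4} are in the MST → 1.

1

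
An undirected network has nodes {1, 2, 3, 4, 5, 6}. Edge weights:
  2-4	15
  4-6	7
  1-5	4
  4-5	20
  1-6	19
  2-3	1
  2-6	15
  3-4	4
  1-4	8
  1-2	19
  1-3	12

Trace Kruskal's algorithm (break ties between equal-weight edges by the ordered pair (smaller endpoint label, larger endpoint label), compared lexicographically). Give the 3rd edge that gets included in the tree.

3-4

Sort edges by weight, then run Kruskal:
2-3 (1): add. Components now {1} {2,3} {4} {5} {6}
1-5 (4): add. Components now {1,5} {2,3} {4} {6}
3-4 (4): add. Components now {1,5} {2,3,4} {6}
4-6 (7): add. Components now {1,5} {2,3,4,6}
1-4 (8): add. Components now {1,2,3,4,5,6}
The 3rd edge added is 3-4.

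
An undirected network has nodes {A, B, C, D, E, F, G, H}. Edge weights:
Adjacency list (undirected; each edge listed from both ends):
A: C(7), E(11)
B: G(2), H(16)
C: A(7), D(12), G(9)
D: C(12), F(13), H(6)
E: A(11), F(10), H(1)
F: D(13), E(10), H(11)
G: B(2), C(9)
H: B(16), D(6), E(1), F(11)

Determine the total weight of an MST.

Prim's algorithm from A:
Step 1: frontier [A–C 7, A–E 11] → take A–C (7); add C.
Step 2: frontier [A–E 11, C–G 9, C–D 12] → take C–G (9); add G.
Step 3: frontier [A–E 11, C–D 12, B–G 2] → take B–G (2); add B.
Step 4: frontier [A–E 11, B–H 16, C–D 12] → take A–E (11); add E.
Step 5: frontier [B–H 16, C–D 12, E–H 1, E–F 10] → take E–H (1); add H.
Step 6: frontier [C–D 12, E–F 10, D–H 6, F–H 11] → take D–H (6); add D.
Step 7: frontier [D–F 13, E–F 10, F–H 11] → take E–F (10); add F.
MST edges: A–C, C–G, B–G, A–E, E–H, D–H, E–F; total weight 7+9+2+11+1+6+10 = 46.

46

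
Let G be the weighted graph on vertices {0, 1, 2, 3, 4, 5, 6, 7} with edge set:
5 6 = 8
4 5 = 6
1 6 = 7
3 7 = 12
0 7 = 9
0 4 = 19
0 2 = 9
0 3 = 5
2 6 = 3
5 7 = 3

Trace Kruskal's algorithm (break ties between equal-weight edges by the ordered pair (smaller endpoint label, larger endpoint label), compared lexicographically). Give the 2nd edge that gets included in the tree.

Kruskal: consider edges lightest-first.
2 6 (3): add — endpoints in different components.
5 7 (3): add — endpoints in different components.
0 3 (5): add — endpoints in different components.
4 5 (6): add — endpoints in different components.
1 6 (7): add — endpoints in different components.
5 6 (8): add — endpoints in different components.
0 2 (9): add — endpoints in different components.
The 2nd edge added is 5 7.

5-7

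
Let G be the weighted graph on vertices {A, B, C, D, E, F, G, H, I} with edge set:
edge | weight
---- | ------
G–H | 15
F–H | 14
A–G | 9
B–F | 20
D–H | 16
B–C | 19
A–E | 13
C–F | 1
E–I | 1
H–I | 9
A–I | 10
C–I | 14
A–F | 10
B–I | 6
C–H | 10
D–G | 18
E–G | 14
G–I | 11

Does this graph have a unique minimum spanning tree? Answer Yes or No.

No

Sort edges by weight, then run Kruskal:
C–F (1): add — endpoints in different components.
E–I (1): add — endpoints in different components.
B–I (6): add — endpoints in different components.
A–G (9): add — endpoints in different components.
H–I (9): add — endpoints in different components.
A–F (10): add — endpoints in different components.
A–I (10): add — endpoints in different components.
C–H (10): skip — C and H already connected.
G–I (11): skip — G and I already connected.
A–E (13): skip — A and E already connected.
C–I (14): skip — C and I already connected.
E–G (14): skip — E and G already connected.
F–H (14): skip — F and H already connected.
G–H (15): skip — G and H already connected.
D–H (16): add — endpoints in different components.
Non-tree edge C–H has weight 10, equal to the heaviest edge on its tree cycle — swapping gives another MST of the same weight. Not unique.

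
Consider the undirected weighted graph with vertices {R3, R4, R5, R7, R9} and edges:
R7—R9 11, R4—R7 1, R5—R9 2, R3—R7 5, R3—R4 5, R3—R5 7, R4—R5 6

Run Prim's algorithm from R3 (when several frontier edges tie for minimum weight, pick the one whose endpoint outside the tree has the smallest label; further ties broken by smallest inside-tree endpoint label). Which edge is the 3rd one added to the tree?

Grow the tree from R3 using Prim:
Step 1: frontier [R3—R4 5, R3—R7 5, R3—R5 7] → take R3—R4 (5); add R4.
Step 2: frontier [R3—R7 5, R3—R5 7, R4—R7 1, R4—R5 6] → take R4—R7 (1); add R7.
Step 3: frontier [R3—R5 7, R4—R5 6, R7—R9 11] → take R4—R5 (6); add R5.
Step 4: frontier [R5—R9 2, R7—R9 11] → take R5—R9 (2); add R9.
The 3rd edge added is R4—R5.

R4-R5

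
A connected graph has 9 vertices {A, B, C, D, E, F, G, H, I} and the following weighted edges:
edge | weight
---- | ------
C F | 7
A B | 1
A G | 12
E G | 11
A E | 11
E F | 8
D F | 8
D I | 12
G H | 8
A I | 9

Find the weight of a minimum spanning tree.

Kruskal's algorithm — process edges by increasing weight (ties by edge label):
A B (1): add — endpoints in different components.
C F (7): add — endpoints in different components.
D F (8): add — endpoints in different components.
E F (8): add — endpoints in different components.
G H (8): add — endpoints in different components.
A I (9): add — endpoints in different components.
A E (11): add — endpoints in different components.
E G (11): add — endpoints in different components.
MST edges: A B, C F, D F, E F, G H, A I, A E, E G; total weight 1+7+8+8+8+9+11+11 = 63.

63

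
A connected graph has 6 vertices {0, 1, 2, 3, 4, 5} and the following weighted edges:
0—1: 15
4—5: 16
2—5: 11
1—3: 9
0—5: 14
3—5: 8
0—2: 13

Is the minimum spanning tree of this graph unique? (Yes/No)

Kruskal's algorithm — process edges by increasing weight (ties by edge label):
3—5 (8): add. Components now {0} {1} {2} {3,5} {4}
1—3 (9): add. Components now {0} {1,3,5} {2} {4}
2—5 (11): add. Components now {0} {1,2,3,5} {4}
0—2 (13): add. Components now {0,1,2,3,5} {4}
0—5 (14): skip — 0 and 5 already connected.
0—1 (15): skip — 0 and 1 already connected.
4—5 (16): add. Components now {0,1,2,3,4,5}
Every non-tree edge has weight strictly greater than the heaviest edge on the tree path between its endpoints, so the MST is unique.

Yes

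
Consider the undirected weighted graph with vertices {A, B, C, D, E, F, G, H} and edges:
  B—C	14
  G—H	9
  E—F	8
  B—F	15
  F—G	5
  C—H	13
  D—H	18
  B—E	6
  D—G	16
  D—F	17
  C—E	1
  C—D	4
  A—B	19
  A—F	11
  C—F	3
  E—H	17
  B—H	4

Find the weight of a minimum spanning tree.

34

Sort edges by weight, then run Kruskal:
C—E (1): add — endpoints in different components.
C—F (3): add — endpoints in different components.
B—H (4): add — endpoints in different components.
C—D (4): add — endpoints in different components.
F—G (5): add — endpoints in different components.
B—E (6): add — endpoints in different components.
E—F (8): skip — E and F already connected.
G—H (9): skip — G and H already connected.
A—F (11): add — endpoints in different components.
MST edges: C—E, C—F, B—H, C—D, F—G, B—E, A—F; total weight 1+3+4+4+5+6+11 = 34.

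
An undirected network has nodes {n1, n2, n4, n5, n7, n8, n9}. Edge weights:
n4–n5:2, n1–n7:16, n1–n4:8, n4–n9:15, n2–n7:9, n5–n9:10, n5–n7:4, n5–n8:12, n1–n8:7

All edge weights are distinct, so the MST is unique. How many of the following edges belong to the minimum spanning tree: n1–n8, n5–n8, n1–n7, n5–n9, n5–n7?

3

Kruskal's algorithm — process edges by increasing weight (ties by edge label):
n4–n5 (2): add — endpoints in different components.
n5–n7 (4): add — endpoints in different components.
n1–n8 (7): add — endpoints in different components.
n1–n4 (8): add — endpoints in different components.
n2–n7 (9): add — endpoints in different components.
n5–n9 (10): add — endpoints in different components.
MST edge set: {n4–n5, n5–n7, n1–n8, n1–n4, n2–n7, n5–n9}.
Of the listed edges, {n1–n8, n5–n9, n5–n7} are in the MST → 3.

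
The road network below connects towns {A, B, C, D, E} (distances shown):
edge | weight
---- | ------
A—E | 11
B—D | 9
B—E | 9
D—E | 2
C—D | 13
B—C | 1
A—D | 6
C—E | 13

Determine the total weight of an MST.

Grow the tree from D using Prim:
Step 1: frontier [D—E 2, A—D 6, B—D 9, C—D 13] → take D—E (2); add E.
Step 2: frontier [A—D 6, B—D 9, C—D 13, B—E 9, A—E 11, C—E 13] → take A—D (6); add A.
Step 3: frontier [B—D 9, C—D 13, B—E 9, C—E 13] → take B—D (9); add B.
Step 4: frontier [B—C 1, C—D 13, C—E 13] → take B—C (1); add C.
MST edges: D—E, A—D, B—D, B—C; total weight 2+6+9+1 = 18.

18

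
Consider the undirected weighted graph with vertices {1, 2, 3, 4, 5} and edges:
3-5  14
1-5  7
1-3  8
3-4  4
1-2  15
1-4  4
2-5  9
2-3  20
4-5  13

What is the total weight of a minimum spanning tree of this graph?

Sort edges by weight, then run Kruskal:
1-4 (4): add. Components now {1,4} {2} {3} {5}
3-4 (4): add. Components now {1,3,4} {2} {5}
1-5 (7): add. Components now {1,3,4,5} {2}
1-3 (8): skip — 1 and 3 already connected.
2-5 (9): add. Components now {1,2,3,4,5}
MST edges: 1-4, 3-4, 1-5, 2-5; total weight 4+4+7+9 = 24.

24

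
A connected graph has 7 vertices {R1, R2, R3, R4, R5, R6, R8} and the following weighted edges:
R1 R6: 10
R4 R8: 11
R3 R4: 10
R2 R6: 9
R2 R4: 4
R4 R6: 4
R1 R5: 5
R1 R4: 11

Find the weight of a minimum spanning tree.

44

Prim's algorithm from R5:
Step 1: cheapest edge leaving the tree is R1 R5 (5); add R1.
Step 2: cheapest edge leaving the tree is R1 R6 (10); add R6.
Step 3: cheapest edge leaving the tree is R4 R6 (4); add R4.
Step 4: cheapest edge leaving the tree is R2 R4 (4); add R2.
Step 5: cheapest edge leaving the tree is R3 R4 (10); add R3.
Step 6: cheapest edge leaving the tree is R4 R8 (11); add R8.
MST edges: R1 R5, R1 R6, R4 R6, R2 R4, R3 R4, R4 R8; total weight 5+10+4+4+10+11 = 44.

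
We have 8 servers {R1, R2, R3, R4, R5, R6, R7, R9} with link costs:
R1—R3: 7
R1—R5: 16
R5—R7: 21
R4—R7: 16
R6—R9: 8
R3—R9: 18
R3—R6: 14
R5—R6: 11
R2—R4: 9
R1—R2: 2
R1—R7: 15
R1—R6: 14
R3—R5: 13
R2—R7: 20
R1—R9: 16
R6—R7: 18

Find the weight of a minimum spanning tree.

Prim's algorithm from R5:
Step 1: cheapest edge leaving the tree is R5—R6 (11); add R6.
Step 2: cheapest edge leaving the tree is R6—R9 (8); add R9.
Step 3: cheapest edge leaving the tree is R3—R5 (13); add R3.
Step 4: cheapest edge leaving the tree is R1—R3 (7); add R1.
Step 5: cheapest edge leaving the tree is R1—R2 (2); add R2.
Step 6: cheapest edge leaving the tree is R2—R4 (9); add R4.
Step 7: cheapest edge leaving the tree is R1—R7 (15); add R7.
MST edges: R5—R6, R6—R9, R3—R5, R1—R3, R1—R2, R2—R4, R1—R7; total weight 11+8+13+7+2+9+15 = 65.

65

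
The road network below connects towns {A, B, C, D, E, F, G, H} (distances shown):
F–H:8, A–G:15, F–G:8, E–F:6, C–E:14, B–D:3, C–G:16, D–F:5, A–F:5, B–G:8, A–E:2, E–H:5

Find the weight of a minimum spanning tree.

Prim's algorithm from F:
Step 1: frontier [A–F 5, D–F 5, E–F 6, F–G 8, F–H 8] → take A–F (5); add A.
Step 2: frontier [A–E 2, A–G 15, D–F 5, E–F 6, F–G 8, F–H 8] → take A–E (2); add E.
Step 3: frontier [A–G 15, E–H 5, C–E 14, D–F 5, F–G 8, F–H 8] → take D–F (5); add D.
Step 4: frontier [A–G 15, B–D 3, E–H 5, C–E 14, F–G 8, F–H 8] → take B–D (3); add B.
Step 5: frontier [A–G 15, B–G 8, E–H 5, C–E 14, F–G 8, F–H 8] → take E–H (5); add H.
Step 6: frontier [A–G 15, B–G 8, C–E 14, F–G 8] → take B–G (8); add G.
Step 7: frontier [C–E 14, C–G 16] → take C–E (14); add C.
MST edges: A–F, A–E, D–F, B–D, E–H, B–G, C–E; total weight 5+2+5+3+5+8+14 = 42.

42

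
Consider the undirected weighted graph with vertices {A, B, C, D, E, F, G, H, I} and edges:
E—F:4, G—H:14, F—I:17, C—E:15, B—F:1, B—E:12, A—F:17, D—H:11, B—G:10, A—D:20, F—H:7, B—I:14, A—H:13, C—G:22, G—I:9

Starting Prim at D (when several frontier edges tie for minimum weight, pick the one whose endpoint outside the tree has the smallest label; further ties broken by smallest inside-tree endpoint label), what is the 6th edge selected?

G-I

Prim, starting at D.
Step 1: cheapest edge leaving the tree is D—H (11); add H.
Step 2: cheapest edge leaving the tree is F—H (7); add F.
Step 3: cheapest edge leaving the tree is B—F (1); add B.
Step 4: cheapest edge leaving the tree is E—F (4); add E.
Step 5: cheapest edge leaving the tree is B—G (10); add G.
Step 6: cheapest edge leaving the tree is G—I (9); add I.
Step 7: cheapest edge leaving the tree is A—H (13); add A.
Step 8: cheapest edge leaving the tree is C—E (15); add C.
The 6th edge added is G—I.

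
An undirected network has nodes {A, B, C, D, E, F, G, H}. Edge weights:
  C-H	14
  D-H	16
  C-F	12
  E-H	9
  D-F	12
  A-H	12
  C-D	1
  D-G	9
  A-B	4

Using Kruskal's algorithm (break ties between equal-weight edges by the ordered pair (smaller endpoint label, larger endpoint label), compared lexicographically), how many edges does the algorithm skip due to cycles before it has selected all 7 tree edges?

Kruskal: consider edges lightest-first.
C-D (1): add — endpoints in different components.
A-B (4): add — endpoints in different components.
D-G (9): add — endpoints in different components.
E-H (9): add — endpoints in different components.
A-H (12): add — endpoints in different components.
C-F (12): add — endpoints in different components.
D-F (12): skip — D and F already connected.
C-H (14): add — endpoints in different components.
Edges rejected before the tree was complete: 1.

1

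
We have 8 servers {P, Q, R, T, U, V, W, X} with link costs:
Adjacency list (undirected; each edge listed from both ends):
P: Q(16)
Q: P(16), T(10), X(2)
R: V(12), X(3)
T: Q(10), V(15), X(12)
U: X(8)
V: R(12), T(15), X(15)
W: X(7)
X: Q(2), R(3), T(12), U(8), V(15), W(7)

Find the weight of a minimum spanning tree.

Prim's algorithm from W:
Step 1: frontier [W X 7] → take W X (7); add X.
Step 2: frontier [Q X 2, R X 3, U X 8, T X 12, V X 15] → take Q X (2); add Q.
Step 3: frontier [Q T 10, P Q 16, R X 3, U X 8, T X 12, V X 15] → take R X (3); add R.
Step 4: frontier [Q T 10, P Q 16, R V 12, U X 8, T X 12, V X 15] → take U X (8); add U.
Step 5: frontier [Q T 10, P Q 16, R V 12, T X 12, V X 15] → take Q T (10); add T.
Step 6: frontier [P Q 16, R V 12, T V 15, V X 15] → take R V (12); add V.
Step 7: frontier [P Q 16] → take P Q (16); add P.
MST edges: W X, Q X, R X, U X, Q T, R V, P Q; total weight 7+2+3+8+10+12+16 = 58.

58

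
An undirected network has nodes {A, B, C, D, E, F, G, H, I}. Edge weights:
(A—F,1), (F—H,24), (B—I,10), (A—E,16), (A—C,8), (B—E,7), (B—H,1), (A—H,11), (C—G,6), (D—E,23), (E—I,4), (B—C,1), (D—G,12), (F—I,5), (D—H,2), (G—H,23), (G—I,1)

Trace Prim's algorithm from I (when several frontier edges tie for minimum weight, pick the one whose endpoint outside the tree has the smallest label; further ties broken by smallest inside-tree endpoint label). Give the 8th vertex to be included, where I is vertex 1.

H

Prim, starting at I.
Step 1: cheapest edge leaving the tree is G—I (1); add G.
Step 2: cheapest edge leaving the tree is E—I (4); add E.
Step 3: cheapest edge leaving the tree is F—I (5); add F.
Step 4: cheapest edge leaving the tree is A—F (1); add A.
Step 5: cheapest edge leaving the tree is C—G (6); add C.
Step 6: cheapest edge leaving the tree is B—C (1); add B.
Step 7: cheapest edge leaving the tree is B—H (1); add H.
Step 8: cheapest edge leaving the tree is D—H (2); add D.
Vertex order: I, G, E, F, A, C, B, H, D. The 8th vertex is H.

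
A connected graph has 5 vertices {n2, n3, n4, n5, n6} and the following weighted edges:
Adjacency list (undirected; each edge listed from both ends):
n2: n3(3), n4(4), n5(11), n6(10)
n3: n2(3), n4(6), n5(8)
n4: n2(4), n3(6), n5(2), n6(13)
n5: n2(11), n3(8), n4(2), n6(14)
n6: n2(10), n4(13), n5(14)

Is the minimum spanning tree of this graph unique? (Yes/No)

Yes

Kruskal: consider edges lightest-first.
n4—n5 (2): add — endpoints in different components.
n2—n3 (3): add — endpoints in different components.
n2—n4 (4): add — endpoints in different components.
n3—n4 (6): skip — n4 and n3 already connected.
n3—n5 (8): skip — n5 and n3 already connected.
n2—n6 (10): add — endpoints in different components.
Every non-tree edge has weight strictly greater than the heaviest edge on the tree path between its endpoints, so the MST is unique.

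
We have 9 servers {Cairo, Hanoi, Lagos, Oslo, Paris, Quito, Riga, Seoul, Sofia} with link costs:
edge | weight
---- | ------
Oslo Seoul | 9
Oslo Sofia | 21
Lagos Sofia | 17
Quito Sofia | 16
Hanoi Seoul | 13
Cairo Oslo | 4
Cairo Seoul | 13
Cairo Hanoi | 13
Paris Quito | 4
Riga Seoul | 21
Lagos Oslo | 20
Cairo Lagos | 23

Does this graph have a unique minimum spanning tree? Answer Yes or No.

No

Sort edges by weight, then run Kruskal:
Cairo Oslo (4): add — endpoints in different components.
Paris Quito (4): add — endpoints in different components.
Oslo Seoul (9): add — endpoints in different components.
Cairo Hanoi (13): add — endpoints in different components.
Cairo Seoul (13): skip — Cairo and Seoul already connected.
Hanoi Seoul (13): skip — Hanoi and Seoul already connected.
Quito Sofia (16): add — endpoints in different components.
Lagos Sofia (17): add — endpoints in different components.
Lagos Oslo (20): add — endpoints in different components.
Oslo Sofia (21): skip — Oslo and Sofia already connected.
Riga Seoul (21): add — endpoints in different components.
Non-tree edge Hanoi Seoul has weight 13, equal to the heaviest edge on its tree cycle — swapping gives another MST of the same weight. Not unique.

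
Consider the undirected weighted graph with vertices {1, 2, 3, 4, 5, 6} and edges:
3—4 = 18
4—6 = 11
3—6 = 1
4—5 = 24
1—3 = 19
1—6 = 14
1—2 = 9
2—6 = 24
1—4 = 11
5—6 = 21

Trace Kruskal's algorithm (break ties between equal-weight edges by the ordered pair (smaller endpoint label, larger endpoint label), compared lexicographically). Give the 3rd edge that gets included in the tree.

Kruskal: consider edges lightest-first.
3—6 (1): add. Components now {1} {2} {3,6} {4} {5}
1—2 (9): add. Components now {1,2} {3,6} {4} {5}
1—4 (11): add. Components now {1,2,4} {3,6} {5}
4—6 (11): add. Components now {1,2,3,4,6} {5}
1—6 (14): skip — 1 and 6 already connected.
3—4 (18): skip — 3 and 4 already connected.
1—3 (19): skip — 1 and 3 already connected.
5—6 (21): add. Components now {1,2,3,4,5,6}
The 3rd edge added is 1—4.

1-4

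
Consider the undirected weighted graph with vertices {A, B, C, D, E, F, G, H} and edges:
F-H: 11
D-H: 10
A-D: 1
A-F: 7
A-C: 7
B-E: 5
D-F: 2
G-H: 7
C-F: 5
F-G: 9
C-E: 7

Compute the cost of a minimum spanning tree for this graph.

Kruskal's algorithm — process edges by increasing weight (ties by edge label):
A-D (1): add — endpoints in different components.
D-F (2): add — endpoints in different components.
B-E (5): add — endpoints in different components.
C-F (5): add — endpoints in different components.
A-C (7): skip — A and C already connected.
A-F (7): skip — A and F already connected.
C-E (7): add — endpoints in different components.
G-H (7): add — endpoints in different components.
F-G (9): add — endpoints in different components.
MST edges: A-D, D-F, B-E, C-F, C-E, G-H, F-G; total weight 1+2+5+5+7+7+9 = 36.

36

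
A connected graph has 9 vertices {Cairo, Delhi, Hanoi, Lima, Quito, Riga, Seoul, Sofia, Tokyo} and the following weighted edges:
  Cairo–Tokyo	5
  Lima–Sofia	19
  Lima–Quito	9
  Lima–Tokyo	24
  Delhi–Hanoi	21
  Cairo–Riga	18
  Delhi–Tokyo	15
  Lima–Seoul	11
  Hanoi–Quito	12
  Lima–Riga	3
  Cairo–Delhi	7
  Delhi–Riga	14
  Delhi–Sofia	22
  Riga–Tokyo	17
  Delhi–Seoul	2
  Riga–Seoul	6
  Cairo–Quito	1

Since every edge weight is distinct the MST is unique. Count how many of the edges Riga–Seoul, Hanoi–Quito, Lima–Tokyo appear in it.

2

Kruskal: consider edges lightest-first.
Cairo–Quito (1): add — endpoints in different components.
Delhi–Seoul (2): add — endpoints in different components.
Lima–Riga (3): add — endpoints in different components.
Cairo–Tokyo (5): add — endpoints in different components.
Riga–Seoul (6): add — endpoints in different components.
Cairo–Delhi (7): add — endpoints in different components.
Lima–Quito (9): skip — Quito and Lima already connected.
Lima–Seoul (11): skip — Seoul and Lima already connected.
Hanoi–Quito (12): add — endpoints in different components.
Delhi–Riga (14): skip — Riga and Delhi already connected.
Delhi–Tokyo (15): skip — Tokyo and Delhi already connected.
Riga–Tokyo (17): skip — Tokyo and Riga already connected.
Cairo–Riga (18): skip — Cairo and Riga already connected.
Lima–Sofia (19): add — endpoints in different components.
MST edge set: {Cairo–Quito, Delhi–Seoul, Lima–Riga, Cairo–Tokyo, Riga–Seoul, Cairo–Delhi, Hanoi–Quito, Lima–Sofia}.
Of the listed edges, {Riga–Seoul, Hanoi–Quito} are in the MST → 2.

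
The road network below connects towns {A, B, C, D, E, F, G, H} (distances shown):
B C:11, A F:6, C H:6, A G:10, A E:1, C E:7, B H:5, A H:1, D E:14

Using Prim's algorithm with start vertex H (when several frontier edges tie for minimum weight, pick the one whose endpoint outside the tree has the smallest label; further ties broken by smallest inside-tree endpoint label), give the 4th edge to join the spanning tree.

Prim, starting at H.
Step 1: frontier [A H 1, B H 5, C H 6] → take A H (1); add A.
Step 2: frontier [A E 1, A F 6, A G 10, B H 5, C H 6] → take A E (1); add E.
Step 3: frontier [A F 6, A G 10, C E 7, D E 14, B H 5, C H 6] → take B H (5); add B.
Step 4: frontier [A F 6, A G 10, B C 11, C E 7, D E 14, C H 6] → take C H (6); add C.
Step 5: frontier [A F 6, A G 10, D E 14] → take A F (6); add F.
Step 6: frontier [A G 10, D E 14] → take A G (10); add G.
Step 7: frontier [D E 14] → take D E (14); add D.
The 4th edge added is C H.

C-H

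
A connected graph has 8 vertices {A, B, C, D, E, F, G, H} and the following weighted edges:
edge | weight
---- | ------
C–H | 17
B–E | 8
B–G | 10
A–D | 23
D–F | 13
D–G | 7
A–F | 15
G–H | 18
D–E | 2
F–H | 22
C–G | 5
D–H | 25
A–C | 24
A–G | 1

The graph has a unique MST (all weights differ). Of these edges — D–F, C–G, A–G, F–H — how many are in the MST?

3

Kruskal's algorithm — process edges by increasing weight (ties by edge label):
A–G (1): add — endpoints in different components.
D–E (2): add — endpoints in different components.
C–G (5): add — endpoints in different components.
D–G (7): add — endpoints in different components.
B–E (8): add — endpoints in different components.
B–G (10): skip — B and G already connected.
D–F (13): add — endpoints in different components.
A–F (15): skip — A and F already connected.
C–H (17): add — endpoints in different components.
MST edge set: {A–G, D–E, C–G, D–G, B–E, D–F, C–H}.
Of the listed edges, {D–F, C–G, A–G} are in the MST → 3.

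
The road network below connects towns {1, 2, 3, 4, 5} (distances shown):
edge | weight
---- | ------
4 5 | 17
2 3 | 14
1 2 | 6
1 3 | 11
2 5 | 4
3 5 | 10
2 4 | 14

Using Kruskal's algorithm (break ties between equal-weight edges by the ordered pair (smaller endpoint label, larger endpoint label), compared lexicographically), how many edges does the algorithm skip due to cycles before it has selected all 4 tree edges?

2

Kruskal: consider edges lightest-first.
2 5 (4): add. Components now {1} {2,5} {3} {4}
1 2 (6): add. Components now {1,2,5} {3} {4}
3 5 (10): add. Components now {1,2,3,5} {4}
1 3 (11): skip — 1 and 3 already connected.
2 3 (14): skip — 2 and 3 already connected.
2 4 (14): add. Components now {1,2,3,4,5}
Edges rejected before the tree was complete: 2.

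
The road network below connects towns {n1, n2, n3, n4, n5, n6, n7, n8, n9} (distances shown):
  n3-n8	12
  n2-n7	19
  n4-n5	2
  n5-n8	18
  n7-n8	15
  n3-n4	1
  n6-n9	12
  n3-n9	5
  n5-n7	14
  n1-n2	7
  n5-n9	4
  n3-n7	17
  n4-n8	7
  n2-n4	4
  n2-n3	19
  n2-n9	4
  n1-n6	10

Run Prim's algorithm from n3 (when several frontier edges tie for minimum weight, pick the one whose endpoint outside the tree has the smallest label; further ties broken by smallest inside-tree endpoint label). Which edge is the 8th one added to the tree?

n5-n7

Prim's algorithm from n3:
Step 1: cheapest edge leaving the tree is n3-n4 (1); add n4.
Step 2: cheapest edge leaving the tree is n4-n5 (2); add n5.
Step 3: cheapest edge leaving the tree is n2-n4 (4); add n2.
Step 4: cheapest edge leaving the tree is n2-n9 (4); add n9.
Step 5: cheapest edge leaving the tree is n1-n2 (7); add n1.
Step 6: cheapest edge leaving the tree is n4-n8 (7); add n8.
Step 7: cheapest edge leaving the tree is n1-n6 (10); add n6.
Step 8: cheapest edge leaving the tree is n5-n7 (14); add n7.
The 8th edge added is n5-n7.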